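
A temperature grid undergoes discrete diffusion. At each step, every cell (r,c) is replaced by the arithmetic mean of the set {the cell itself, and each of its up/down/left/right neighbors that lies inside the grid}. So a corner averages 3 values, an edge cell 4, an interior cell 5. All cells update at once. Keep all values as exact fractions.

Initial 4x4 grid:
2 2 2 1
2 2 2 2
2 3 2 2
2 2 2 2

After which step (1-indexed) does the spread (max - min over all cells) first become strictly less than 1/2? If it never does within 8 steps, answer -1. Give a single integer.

Step 1: max=9/4, min=5/3, spread=7/12
Step 2: max=111/50, min=31/18, spread=112/225
  -> spread < 1/2 first at step 2
Step 3: max=5167/2400, min=391/216, spread=7403/21600
Step 4: max=23171/10800, min=60287/32400, spread=4613/16200
Step 5: max=689669/324000, min=1841561/972000, spread=113723/486000
Step 6: max=20611667/9720000, min=11211187/5832000, spread=2889533/14580000
Step 7: max=614554817/291600000, min=339679873/174960000, spread=72632543/437400000
Step 8: max=18348900371/8748000000, min=51379780607/26244000000, spread=1833460253/13122000000

Answer: 2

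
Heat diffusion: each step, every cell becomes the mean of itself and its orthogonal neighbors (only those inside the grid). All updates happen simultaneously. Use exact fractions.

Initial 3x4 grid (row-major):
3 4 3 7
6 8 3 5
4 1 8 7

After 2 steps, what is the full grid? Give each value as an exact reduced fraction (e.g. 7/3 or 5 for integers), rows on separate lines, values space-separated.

Answer: 169/36 1049/240 383/80 59/12
353/80 124/25 243/50 677/120
85/18 271/60 331/60 203/36

Derivation:
After step 1:
  13/3 9/2 17/4 5
  21/4 22/5 27/5 11/2
  11/3 21/4 19/4 20/3
After step 2:
  169/36 1049/240 383/80 59/12
  353/80 124/25 243/50 677/120
  85/18 271/60 331/60 203/36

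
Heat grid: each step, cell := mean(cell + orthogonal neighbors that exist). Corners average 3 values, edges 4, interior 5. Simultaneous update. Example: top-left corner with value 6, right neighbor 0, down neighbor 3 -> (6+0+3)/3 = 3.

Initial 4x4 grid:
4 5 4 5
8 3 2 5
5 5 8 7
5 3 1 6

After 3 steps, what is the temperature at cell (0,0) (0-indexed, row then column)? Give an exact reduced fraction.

Step 1: cell (0,0) = 17/3
Step 2: cell (0,0) = 44/9
Step 3: cell (0,0) = 10591/2160
Full grid after step 3:
  10591/2160 8227/1800 7999/1800 9949/2160
  35413/7200 28201/6000 28003/6000 34471/7200
  1397/288 28109/6000 28231/6000 36703/7200
  9923/2160 40/9 2113/450 10561/2160

Answer: 10591/2160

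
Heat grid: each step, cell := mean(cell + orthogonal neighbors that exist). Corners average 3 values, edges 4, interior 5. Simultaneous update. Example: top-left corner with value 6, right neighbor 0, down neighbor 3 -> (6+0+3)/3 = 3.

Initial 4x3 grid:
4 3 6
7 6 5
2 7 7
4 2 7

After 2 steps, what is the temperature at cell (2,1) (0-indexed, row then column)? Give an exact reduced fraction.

Answer: 269/50

Derivation:
Step 1: cell (2,1) = 24/5
Step 2: cell (2,1) = 269/50
Full grid after step 2:
  85/18 1181/240 185/36
  1201/240 259/50 683/120
  1033/240 269/50 679/120
  38/9 89/20 101/18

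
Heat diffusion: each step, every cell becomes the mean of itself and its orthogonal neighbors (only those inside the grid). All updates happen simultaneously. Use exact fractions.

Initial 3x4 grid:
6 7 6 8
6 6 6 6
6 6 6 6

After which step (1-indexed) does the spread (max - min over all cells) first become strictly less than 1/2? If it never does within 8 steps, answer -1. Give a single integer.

Answer: 3

Derivation:
Step 1: max=27/4, min=6, spread=3/4
Step 2: max=239/36, min=6, spread=23/36
Step 3: max=1393/216, min=1207/200, spread=559/1350
  -> spread < 1/2 first at step 3
Step 4: max=415327/64800, min=32761/5400, spread=4439/12960
Step 5: max=24680333/3888000, min=659443/108000, spread=188077/777600
Step 6: max=1474725727/233280000, min=14878237/2430000, spread=1856599/9331200
Step 7: max=88105496693/13996800000, min=3583629757/583200000, spread=83935301/559872000
Step 8: max=5272967654287/839808000000, min=71830869221/11664000000, spread=809160563/6718464000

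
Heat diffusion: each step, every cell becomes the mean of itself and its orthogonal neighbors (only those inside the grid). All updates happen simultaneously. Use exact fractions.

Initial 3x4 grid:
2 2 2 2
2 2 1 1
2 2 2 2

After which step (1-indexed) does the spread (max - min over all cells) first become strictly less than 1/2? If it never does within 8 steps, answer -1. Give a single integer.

Step 1: max=2, min=3/2, spread=1/2
Step 2: max=2, min=193/120, spread=47/120
  -> spread < 1/2 first at step 2
Step 3: max=783/400, min=11819/7200, spread=91/288
Step 4: max=4627/2400, min=724801/432000, spread=108059/432000
Step 5: max=917341/480000, min=43976339/25920000, spread=222403/1036800
Step 6: max=163439357/86400000, min=2669674201/1555200000, spread=10889369/62208000
Step 7: max=9735808463/5184000000, min=161479544459/93312000000, spread=110120063/746496000
Step 8: max=193394672839/103680000000, min=9760480483681/5598720000000, spread=5462654797/44789760000

Answer: 2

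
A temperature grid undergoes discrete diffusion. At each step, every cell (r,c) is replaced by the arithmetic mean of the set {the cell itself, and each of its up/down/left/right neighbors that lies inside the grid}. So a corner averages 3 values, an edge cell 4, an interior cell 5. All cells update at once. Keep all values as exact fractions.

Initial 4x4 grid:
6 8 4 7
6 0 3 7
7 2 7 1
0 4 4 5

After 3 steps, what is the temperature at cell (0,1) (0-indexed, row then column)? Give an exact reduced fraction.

Answer: 355/72

Derivation:
Step 1: cell (0,1) = 9/2
Step 2: cell (0,1) = 307/60
Step 3: cell (0,1) = 355/72
Full grid after step 3:
  5459/1080 355/72 989/200 1837/360
  3301/720 13127/3000 913/200 5579/1200
  14021/3600 1492/375 1478/375 15973/3600
  401/108 12731/3600 14503/3600 2171/540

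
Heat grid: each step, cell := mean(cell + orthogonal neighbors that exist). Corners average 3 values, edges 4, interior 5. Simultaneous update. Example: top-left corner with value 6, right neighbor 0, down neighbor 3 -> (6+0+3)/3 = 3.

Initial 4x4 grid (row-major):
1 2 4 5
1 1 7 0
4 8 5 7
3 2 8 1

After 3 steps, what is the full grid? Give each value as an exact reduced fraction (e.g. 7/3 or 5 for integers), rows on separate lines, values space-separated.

After step 1:
  4/3 2 9/2 3
  7/4 19/5 17/5 19/4
  4 4 7 13/4
  3 21/4 4 16/3
After step 2:
  61/36 349/120 129/40 49/12
  653/240 299/100 469/100 18/5
  51/16 481/100 433/100 61/12
  49/12 65/16 259/48 151/36
After step 3:
  5273/2160 1217/450 559/150 1309/360
  19067/7200 21743/6000 3767/1000 5237/1200
  8881/2400 969/250 29171/6000 15487/3600
  34/9 11011/2400 32369/7200 2113/432

Answer: 5273/2160 1217/450 559/150 1309/360
19067/7200 21743/6000 3767/1000 5237/1200
8881/2400 969/250 29171/6000 15487/3600
34/9 11011/2400 32369/7200 2113/432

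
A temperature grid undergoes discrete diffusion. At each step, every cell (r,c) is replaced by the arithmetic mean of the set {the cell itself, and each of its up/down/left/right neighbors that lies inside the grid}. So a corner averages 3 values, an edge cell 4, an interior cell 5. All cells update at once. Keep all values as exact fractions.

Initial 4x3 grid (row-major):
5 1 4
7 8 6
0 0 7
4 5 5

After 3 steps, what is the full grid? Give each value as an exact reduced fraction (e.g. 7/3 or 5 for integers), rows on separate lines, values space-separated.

Answer: 9329/2160 11083/2400 9889/2160
31049/7200 2171/500 34999/7200
8833/2400 1612/375 32749/7200
173/48 27919/7200 1973/432

Derivation:
After step 1:
  13/3 9/2 11/3
  5 22/5 25/4
  11/4 4 9/2
  3 7/2 17/3
After step 2:
  83/18 169/40 173/36
  989/240 483/100 1129/240
  59/16 383/100 245/48
  37/12 97/24 41/9
After step 3:
  9329/2160 11083/2400 9889/2160
  31049/7200 2171/500 34999/7200
  8833/2400 1612/375 32749/7200
  173/48 27919/7200 1973/432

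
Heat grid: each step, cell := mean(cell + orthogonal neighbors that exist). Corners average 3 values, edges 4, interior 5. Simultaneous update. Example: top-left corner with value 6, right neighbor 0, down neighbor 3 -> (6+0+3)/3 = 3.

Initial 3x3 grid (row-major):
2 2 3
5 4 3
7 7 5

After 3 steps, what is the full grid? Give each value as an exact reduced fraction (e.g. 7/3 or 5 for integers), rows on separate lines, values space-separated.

After step 1:
  3 11/4 8/3
  9/2 21/5 15/4
  19/3 23/4 5
After step 2:
  41/12 757/240 55/18
  541/120 419/100 937/240
  199/36 1277/240 29/6
After step 3:
  2659/720 49739/14400 3641/1080
  31757/7200 8431/2000 57539/14400
  11057/2160 71539/14400 1687/360

Answer: 2659/720 49739/14400 3641/1080
31757/7200 8431/2000 57539/14400
11057/2160 71539/14400 1687/360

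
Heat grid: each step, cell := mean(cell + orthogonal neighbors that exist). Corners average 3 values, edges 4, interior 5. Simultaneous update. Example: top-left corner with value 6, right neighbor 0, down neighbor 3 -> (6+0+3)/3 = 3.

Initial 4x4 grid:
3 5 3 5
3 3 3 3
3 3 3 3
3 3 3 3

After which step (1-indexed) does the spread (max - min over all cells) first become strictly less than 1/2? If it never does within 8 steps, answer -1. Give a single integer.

Answer: 4

Derivation:
Step 1: max=4, min=3, spread=1
Step 2: max=67/18, min=3, spread=13/18
Step 3: max=12857/3600, min=3, spread=2057/3600
Step 4: max=7067/2025, min=1509/500, spread=19111/40500
  -> spread < 1/2 first at step 4
Step 5: max=11105669/3240000, min=10283/3375, spread=1233989/3240000
Step 6: max=24722321/7290000, min=3313981/1080000, spread=9411797/29160000
Step 7: max=146837131/43740000, min=601099/194400, spread=362183/1366875
Step 8: max=21882563093/6561000000, min=15117029863/4860000000, spread=29491455559/131220000000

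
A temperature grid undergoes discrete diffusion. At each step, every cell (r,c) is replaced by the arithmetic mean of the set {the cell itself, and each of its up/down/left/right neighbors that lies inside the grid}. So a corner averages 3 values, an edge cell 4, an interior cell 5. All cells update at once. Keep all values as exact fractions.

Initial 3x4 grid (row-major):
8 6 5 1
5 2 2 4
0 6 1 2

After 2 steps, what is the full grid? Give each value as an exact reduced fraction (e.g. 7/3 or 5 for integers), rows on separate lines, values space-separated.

Answer: 46/9 1157/240 893/240 109/36
359/80 73/20 31/10 643/240
29/9 193/60 38/15 22/9

Derivation:
After step 1:
  19/3 21/4 7/2 10/3
  15/4 21/5 14/5 9/4
  11/3 9/4 11/4 7/3
After step 2:
  46/9 1157/240 893/240 109/36
  359/80 73/20 31/10 643/240
  29/9 193/60 38/15 22/9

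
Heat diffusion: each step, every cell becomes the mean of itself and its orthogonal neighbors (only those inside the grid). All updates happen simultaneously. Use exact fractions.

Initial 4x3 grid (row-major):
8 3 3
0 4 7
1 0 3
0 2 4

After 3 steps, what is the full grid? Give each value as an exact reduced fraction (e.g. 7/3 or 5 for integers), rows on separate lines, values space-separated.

Answer: 911/270 9211/2400 8573/2160
5077/1800 6163/2000 26333/7200
2113/1200 4823/2000 2317/800
53/36 4481/2400 371/144

Derivation:
After step 1:
  11/3 9/2 13/3
  13/4 14/5 17/4
  1/4 2 7/2
  1 3/2 3
After step 2:
  137/36 153/40 157/36
  299/120 84/25 893/240
  13/8 201/100 51/16
  11/12 15/8 8/3
After step 3:
  911/270 9211/2400 8573/2160
  5077/1800 6163/2000 26333/7200
  2113/1200 4823/2000 2317/800
  53/36 4481/2400 371/144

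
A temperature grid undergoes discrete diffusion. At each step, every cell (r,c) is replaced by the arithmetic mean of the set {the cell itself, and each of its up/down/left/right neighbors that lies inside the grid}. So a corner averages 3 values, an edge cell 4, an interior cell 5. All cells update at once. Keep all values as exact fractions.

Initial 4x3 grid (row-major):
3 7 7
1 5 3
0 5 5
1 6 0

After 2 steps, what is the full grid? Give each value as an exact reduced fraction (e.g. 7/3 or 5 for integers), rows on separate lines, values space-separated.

After step 1:
  11/3 11/2 17/3
  9/4 21/5 5
  7/4 21/5 13/4
  7/3 3 11/3
After step 2:
  137/36 571/120 97/18
  89/30 423/100 1087/240
  79/30 82/25 967/240
  85/36 33/10 119/36

Answer: 137/36 571/120 97/18
89/30 423/100 1087/240
79/30 82/25 967/240
85/36 33/10 119/36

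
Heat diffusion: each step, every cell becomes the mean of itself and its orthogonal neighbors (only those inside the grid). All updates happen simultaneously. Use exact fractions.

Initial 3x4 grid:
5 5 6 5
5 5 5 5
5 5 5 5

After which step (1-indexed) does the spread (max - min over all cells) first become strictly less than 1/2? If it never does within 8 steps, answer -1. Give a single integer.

Answer: 1

Derivation:
Step 1: max=16/3, min=5, spread=1/3
  -> spread < 1/2 first at step 1
Step 2: max=631/120, min=5, spread=31/120
Step 3: max=5611/1080, min=5, spread=211/1080
Step 4: max=556897/108000, min=9047/1800, spread=14077/108000
Step 5: max=5000407/972000, min=543683/108000, spread=5363/48600
Step 6: max=149540809/29160000, min=302869/60000, spread=93859/1166400
Step 7: max=8958274481/1749600000, min=491336467/97200000, spread=4568723/69984000
Step 8: max=536660435629/104976000000, min=14761618889/2916000000, spread=8387449/167961600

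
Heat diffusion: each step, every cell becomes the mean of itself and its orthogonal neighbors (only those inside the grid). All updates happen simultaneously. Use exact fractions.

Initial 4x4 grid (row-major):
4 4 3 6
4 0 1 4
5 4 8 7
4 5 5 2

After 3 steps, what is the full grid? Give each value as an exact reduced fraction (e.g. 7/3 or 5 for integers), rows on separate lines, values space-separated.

After step 1:
  4 11/4 7/2 13/3
  13/4 13/5 16/5 9/2
  17/4 22/5 5 21/4
  14/3 9/2 5 14/3
After step 2:
  10/3 257/80 827/240 37/9
  141/40 81/25 94/25 1037/240
  497/120 83/20 457/100 233/48
  161/36 557/120 115/24 179/36
After step 3:
  2417/720 7939/2400 26153/7200 1069/270
  89/25 1431/400 5801/1500 30683/7200
  733/180 6223/1500 26551/6000 33691/7200
  1193/270 325/72 8539/1800 2105/432

Answer: 2417/720 7939/2400 26153/7200 1069/270
89/25 1431/400 5801/1500 30683/7200
733/180 6223/1500 26551/6000 33691/7200
1193/270 325/72 8539/1800 2105/432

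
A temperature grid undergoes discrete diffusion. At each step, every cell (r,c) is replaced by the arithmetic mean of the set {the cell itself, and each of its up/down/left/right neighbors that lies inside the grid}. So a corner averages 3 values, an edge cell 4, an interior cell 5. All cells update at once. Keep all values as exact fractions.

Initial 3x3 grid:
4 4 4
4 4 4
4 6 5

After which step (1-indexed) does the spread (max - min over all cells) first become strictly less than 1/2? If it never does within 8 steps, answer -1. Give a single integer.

Step 1: max=5, min=4, spread=1
Step 2: max=1129/240, min=4, spread=169/240
Step 3: max=827/180, min=4939/1200, spread=1723/3600
  -> spread < 1/2 first at step 3
Step 4: max=16183/3600, min=22487/5400, spread=143/432
Step 5: max=2886103/648000, min=50657/12000, spread=1205/5184
Step 6: max=171607741/38880000, min=82631683/19440000, spread=10151/62208
Step 7: max=1138258903/259200000, min=4988544751/1166400000, spread=85517/746496
Step 8: max=612116072069/139968000000, min=100143222949/23328000000, spread=720431/8957952

Answer: 3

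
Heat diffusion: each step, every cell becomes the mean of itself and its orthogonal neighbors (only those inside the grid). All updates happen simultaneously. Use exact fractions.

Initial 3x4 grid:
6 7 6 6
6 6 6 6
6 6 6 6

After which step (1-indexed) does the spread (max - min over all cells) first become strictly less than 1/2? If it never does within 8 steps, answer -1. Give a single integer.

Answer: 1

Derivation:
Step 1: max=19/3, min=6, spread=1/3
  -> spread < 1/2 first at step 1
Step 2: max=751/120, min=6, spread=31/120
Step 3: max=6691/1080, min=6, spread=211/1080
Step 4: max=664897/108000, min=10847/1800, spread=14077/108000
Step 5: max=5972407/972000, min=651683/108000, spread=5363/48600
Step 6: max=178700809/29160000, min=362869/60000, spread=93859/1166400
Step 7: max=10707874481/1749600000, min=588536467/97200000, spread=4568723/69984000
Step 8: max=641636435629/104976000000, min=17677618889/2916000000, spread=8387449/167961600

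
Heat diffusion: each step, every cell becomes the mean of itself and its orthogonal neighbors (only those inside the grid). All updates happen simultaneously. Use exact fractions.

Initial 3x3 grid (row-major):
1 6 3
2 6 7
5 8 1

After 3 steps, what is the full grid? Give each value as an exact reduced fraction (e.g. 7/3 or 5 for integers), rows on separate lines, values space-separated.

Answer: 1483/360 3841/900 10253/2160
3367/800 28597/6000 68681/14400
1693/360 17239/3600 11033/2160

Derivation:
After step 1:
  3 4 16/3
  7/2 29/5 17/4
  5 5 16/3
After step 2:
  7/2 68/15 163/36
  173/40 451/100 1243/240
  9/2 317/60 175/36
After step 3:
  1483/360 3841/900 10253/2160
  3367/800 28597/6000 68681/14400
  1693/360 17239/3600 11033/2160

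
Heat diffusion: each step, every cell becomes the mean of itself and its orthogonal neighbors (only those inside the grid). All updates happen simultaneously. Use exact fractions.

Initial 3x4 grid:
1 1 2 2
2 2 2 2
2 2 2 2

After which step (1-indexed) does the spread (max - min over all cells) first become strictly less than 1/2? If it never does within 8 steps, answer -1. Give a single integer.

Step 1: max=2, min=4/3, spread=2/3
Step 2: max=2, min=55/36, spread=17/36
  -> spread < 1/2 first at step 2
Step 3: max=2, min=218/135, spread=52/135
Step 4: max=3553/1800, min=217951/129600, spread=7573/25920
Step 5: max=52783/27000, min=13382999/7776000, spread=363701/1555200
Step 6: max=1392587/720000, min=817266001/466560000, spread=681043/3732480
Step 7: max=372917911/194400000, min=49617862859/27993600000, spread=163292653/1119744000
Step 8: max=11106860837/5832000000, min=3004404115681/1679616000000, spread=1554974443/13436928000

Answer: 2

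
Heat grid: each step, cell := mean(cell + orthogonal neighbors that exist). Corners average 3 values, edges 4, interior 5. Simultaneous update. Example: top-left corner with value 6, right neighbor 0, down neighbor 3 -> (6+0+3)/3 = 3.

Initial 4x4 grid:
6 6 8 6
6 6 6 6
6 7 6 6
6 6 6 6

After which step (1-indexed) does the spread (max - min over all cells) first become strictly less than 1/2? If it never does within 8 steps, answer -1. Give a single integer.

Step 1: max=20/3, min=6, spread=2/3
Step 2: max=391/60, min=6, spread=31/60
Step 3: max=3451/540, min=1453/240, spread=727/2160
  -> spread < 1/2 first at step 3
Step 4: max=684737/108000, min=43847/7200, spread=3379/13500
Step 5: max=1533653/243000, min=146797/24000, spread=378667/1944000
Step 6: max=45834491/7290000, min=39766387/6480000, spread=1755689/11664000
Step 7: max=2743257601/437400000, min=3985702337/648000000, spread=2116340941/17496000000
Step 8: max=10265362769/1640250000, min=39912746591/6480000000, spread=51983612209/524880000000

Answer: 3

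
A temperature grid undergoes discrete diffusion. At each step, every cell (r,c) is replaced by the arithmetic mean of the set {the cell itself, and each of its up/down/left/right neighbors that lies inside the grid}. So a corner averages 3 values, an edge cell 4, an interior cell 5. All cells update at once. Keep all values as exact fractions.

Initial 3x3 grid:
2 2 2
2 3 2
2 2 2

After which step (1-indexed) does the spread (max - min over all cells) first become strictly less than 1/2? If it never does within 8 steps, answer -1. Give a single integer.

Answer: 1

Derivation:
Step 1: max=9/4, min=2, spread=1/4
  -> spread < 1/2 first at step 1
Step 2: max=56/25, min=169/80, spread=51/400
Step 3: max=10423/4800, min=767/360, spread=589/14400
Step 4: max=64943/30000, min=617081/288000, spread=31859/1440000
Step 5: max=37251607/17280000, min=3864721/1800000, spread=751427/86400000
Step 6: max=232634687/108000000, min=2228663129/1036800000, spread=23149331/5184000000
Step 7: max=133898654263/62208000000, min=13934931889/6480000000, spread=616540643/311040000000
Step 8: max=836712453983/388800000000, min=8028892008761/3732480000000, spread=17737747379/18662400000000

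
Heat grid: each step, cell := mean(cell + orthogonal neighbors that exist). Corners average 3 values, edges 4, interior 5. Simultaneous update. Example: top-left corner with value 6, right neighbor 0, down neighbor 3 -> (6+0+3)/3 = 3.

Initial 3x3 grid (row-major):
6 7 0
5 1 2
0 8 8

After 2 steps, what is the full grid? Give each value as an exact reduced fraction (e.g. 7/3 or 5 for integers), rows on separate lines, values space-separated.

After step 1:
  6 7/2 3
  3 23/5 11/4
  13/3 17/4 6
After step 2:
  25/6 171/40 37/12
  269/60 181/50 327/80
  139/36 1151/240 13/3

Answer: 25/6 171/40 37/12
269/60 181/50 327/80
139/36 1151/240 13/3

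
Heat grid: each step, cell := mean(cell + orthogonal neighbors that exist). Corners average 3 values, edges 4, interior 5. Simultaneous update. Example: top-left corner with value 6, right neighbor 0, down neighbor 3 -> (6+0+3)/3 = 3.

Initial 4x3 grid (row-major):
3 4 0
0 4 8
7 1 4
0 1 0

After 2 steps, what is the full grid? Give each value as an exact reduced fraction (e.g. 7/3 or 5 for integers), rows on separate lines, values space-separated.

After step 1:
  7/3 11/4 4
  7/2 17/5 4
  2 17/5 13/4
  8/3 1/2 5/3
After step 2:
  103/36 749/240 43/12
  337/120 341/100 293/80
  347/120 251/100 739/240
  31/18 247/120 65/36

Answer: 103/36 749/240 43/12
337/120 341/100 293/80
347/120 251/100 739/240
31/18 247/120 65/36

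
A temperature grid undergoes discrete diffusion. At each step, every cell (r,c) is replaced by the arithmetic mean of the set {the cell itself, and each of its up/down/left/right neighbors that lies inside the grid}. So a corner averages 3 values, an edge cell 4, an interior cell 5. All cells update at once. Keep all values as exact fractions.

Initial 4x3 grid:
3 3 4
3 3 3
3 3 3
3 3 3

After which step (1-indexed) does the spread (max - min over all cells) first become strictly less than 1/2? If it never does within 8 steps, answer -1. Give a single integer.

Answer: 1

Derivation:
Step 1: max=10/3, min=3, spread=1/3
  -> spread < 1/2 first at step 1
Step 2: max=59/18, min=3, spread=5/18
Step 3: max=689/216, min=3, spread=41/216
Step 4: max=81977/25920, min=3, spread=4217/25920
Step 5: max=4874749/1555200, min=21679/7200, spread=38417/311040
Step 6: max=291136211/93312000, min=434597/144000, spread=1903471/18662400
Step 7: max=17397149089/5598720000, min=13075759/4320000, spread=18038617/223948800
Step 8: max=1041037782851/335923200000, min=1179326759/388800000, spread=883978523/13436928000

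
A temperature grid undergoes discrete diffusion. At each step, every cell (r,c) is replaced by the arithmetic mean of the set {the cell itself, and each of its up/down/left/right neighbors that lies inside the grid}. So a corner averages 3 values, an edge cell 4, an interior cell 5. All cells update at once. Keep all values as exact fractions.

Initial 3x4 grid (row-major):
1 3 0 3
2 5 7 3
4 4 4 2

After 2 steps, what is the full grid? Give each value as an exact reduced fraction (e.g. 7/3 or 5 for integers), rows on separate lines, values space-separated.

After step 1:
  2 9/4 13/4 2
  3 21/5 19/5 15/4
  10/3 17/4 17/4 3
After step 2:
  29/12 117/40 113/40 3
  47/15 7/2 77/20 251/80
  127/36 481/120 153/40 11/3

Answer: 29/12 117/40 113/40 3
47/15 7/2 77/20 251/80
127/36 481/120 153/40 11/3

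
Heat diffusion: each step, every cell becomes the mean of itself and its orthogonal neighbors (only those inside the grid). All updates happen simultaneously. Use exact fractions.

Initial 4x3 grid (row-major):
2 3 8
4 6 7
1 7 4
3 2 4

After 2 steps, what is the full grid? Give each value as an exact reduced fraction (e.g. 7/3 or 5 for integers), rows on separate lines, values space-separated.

After step 1:
  3 19/4 6
  13/4 27/5 25/4
  15/4 4 11/2
  2 4 10/3
After step 2:
  11/3 383/80 17/3
  77/20 473/100 463/80
  13/4 453/100 229/48
  13/4 10/3 77/18

Answer: 11/3 383/80 17/3
77/20 473/100 463/80
13/4 453/100 229/48
13/4 10/3 77/18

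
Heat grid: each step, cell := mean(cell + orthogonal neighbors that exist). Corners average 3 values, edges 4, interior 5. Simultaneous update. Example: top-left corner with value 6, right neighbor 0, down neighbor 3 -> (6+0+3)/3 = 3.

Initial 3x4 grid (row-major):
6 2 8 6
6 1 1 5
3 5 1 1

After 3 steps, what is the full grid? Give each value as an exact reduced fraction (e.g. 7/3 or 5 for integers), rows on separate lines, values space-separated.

Answer: 895/216 14621/3600 14671/3600 9287/2160
13951/3600 5309/1500 20791/6000 50609/14400
781/216 2849/900 631/225 6347/2160

Derivation:
After step 1:
  14/3 17/4 17/4 19/3
  4 3 16/5 13/4
  14/3 5/2 2 7/3
After step 2:
  155/36 97/24 541/120 83/18
  49/12 339/100 157/50 907/240
  67/18 73/24 301/120 91/36
After step 3:
  895/216 14621/3600 14671/3600 9287/2160
  13951/3600 5309/1500 20791/6000 50609/14400
  781/216 2849/900 631/225 6347/2160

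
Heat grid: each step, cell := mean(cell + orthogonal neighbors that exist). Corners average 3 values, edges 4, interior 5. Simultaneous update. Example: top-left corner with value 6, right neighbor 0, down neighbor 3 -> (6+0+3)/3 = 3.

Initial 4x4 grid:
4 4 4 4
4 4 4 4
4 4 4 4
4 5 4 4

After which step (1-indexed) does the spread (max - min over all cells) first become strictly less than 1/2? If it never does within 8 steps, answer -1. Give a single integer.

Step 1: max=13/3, min=4, spread=1/3
  -> spread < 1/2 first at step 1
Step 2: max=511/120, min=4, spread=31/120
Step 3: max=4531/1080, min=4, spread=211/1080
Step 4: max=448843/108000, min=4, spread=16843/108000
Step 5: max=4026643/972000, min=36079/9000, spread=130111/972000
Step 6: max=120282367/29160000, min=2167159/540000, spread=3255781/29160000
Step 7: max=3599553691/874800000, min=2171107/540000, spread=82360351/874800000
Step 8: max=107727316891/26244000000, min=391306441/97200000, spread=2074577821/26244000000

Answer: 1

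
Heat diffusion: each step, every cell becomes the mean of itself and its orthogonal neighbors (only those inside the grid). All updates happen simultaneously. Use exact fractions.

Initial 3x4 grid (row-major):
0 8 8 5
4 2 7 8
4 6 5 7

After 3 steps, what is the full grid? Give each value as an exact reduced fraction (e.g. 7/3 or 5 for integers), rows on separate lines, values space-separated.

Answer: 391/90 733/150 1841/300 943/144
29059/7200 15191/3000 35197/6000 94883/14400
589/135 8671/1800 1337/225 2729/432

Derivation:
After step 1:
  4 9/2 7 7
  5/2 27/5 6 27/4
  14/3 17/4 25/4 20/3
After step 2:
  11/3 209/40 49/8 83/12
  497/120 453/100 157/25 317/48
  137/36 617/120 139/24 59/9
After step 3:
  391/90 733/150 1841/300 943/144
  29059/7200 15191/3000 35197/6000 94883/14400
  589/135 8671/1800 1337/225 2729/432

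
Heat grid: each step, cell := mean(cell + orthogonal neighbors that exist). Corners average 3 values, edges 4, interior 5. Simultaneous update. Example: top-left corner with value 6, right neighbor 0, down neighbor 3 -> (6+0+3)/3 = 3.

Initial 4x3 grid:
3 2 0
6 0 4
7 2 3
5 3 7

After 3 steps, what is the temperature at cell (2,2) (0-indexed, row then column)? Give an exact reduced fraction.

Step 1: cell (2,2) = 4
Step 2: cell (2,2) = 157/48
Step 3: cell (2,2) = 25043/7200
Full grid after step 3:
  6673/2160 34661/14400 101/45
  3071/900 4591/1500 2027/800
  5003/1200 5411/1500 25043/7200
  631/144 60841/14400 209/54

Answer: 25043/7200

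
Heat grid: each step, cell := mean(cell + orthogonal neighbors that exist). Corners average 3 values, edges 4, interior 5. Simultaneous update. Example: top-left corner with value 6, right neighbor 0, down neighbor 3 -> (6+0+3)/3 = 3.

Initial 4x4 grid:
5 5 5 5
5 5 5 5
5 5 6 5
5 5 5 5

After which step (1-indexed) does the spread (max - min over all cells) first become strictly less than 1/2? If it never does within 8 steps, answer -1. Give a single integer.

Answer: 1

Derivation:
Step 1: max=21/4, min=5, spread=1/4
  -> spread < 1/2 first at step 1
Step 2: max=261/50, min=5, spread=11/50
Step 3: max=12367/2400, min=5, spread=367/2400
Step 4: max=55571/10800, min=3013/600, spread=1337/10800
Step 5: max=1661669/324000, min=90469/18000, spread=33227/324000
Step 6: max=49814327/9720000, min=544049/108000, spread=849917/9720000
Step 7: max=1491714347/291600000, min=8168533/1620000, spread=21378407/291600000
Step 8: max=44706462371/8748000000, min=2453688343/486000000, spread=540072197/8748000000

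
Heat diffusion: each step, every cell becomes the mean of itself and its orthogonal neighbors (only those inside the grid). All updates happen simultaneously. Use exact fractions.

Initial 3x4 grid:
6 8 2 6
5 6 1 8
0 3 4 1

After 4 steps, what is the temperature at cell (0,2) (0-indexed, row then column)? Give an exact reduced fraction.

Step 1: cell (0,2) = 17/4
Step 2: cell (0,2) = 1157/240
Step 3: cell (0,2) = 33083/7200
Step 4: cell (0,2) = 989891/216000
Full grid after step 4:
  618601/129600 1011431/216000 989891/216000 287183/64800
  414751/96000 512297/120000 742483/180000 56491/13500
  504851/129600 405653/108000 409633/108000 123679/32400

Answer: 989891/216000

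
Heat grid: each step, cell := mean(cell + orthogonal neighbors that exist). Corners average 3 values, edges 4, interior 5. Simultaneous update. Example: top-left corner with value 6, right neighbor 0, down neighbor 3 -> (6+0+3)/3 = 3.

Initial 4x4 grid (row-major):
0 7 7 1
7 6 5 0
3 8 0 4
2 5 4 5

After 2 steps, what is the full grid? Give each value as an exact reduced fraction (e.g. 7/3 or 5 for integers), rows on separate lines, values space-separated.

Answer: 41/9 319/60 61/15 61/18
76/15 118/25 219/50 661/240
251/60 499/100 359/100 797/240
157/36 959/240 1007/240 121/36

Derivation:
After step 1:
  14/3 5 5 8/3
  4 33/5 18/5 5/2
  5 22/5 21/5 9/4
  10/3 19/4 7/2 13/3
After step 2:
  41/9 319/60 61/15 61/18
  76/15 118/25 219/50 661/240
  251/60 499/100 359/100 797/240
  157/36 959/240 1007/240 121/36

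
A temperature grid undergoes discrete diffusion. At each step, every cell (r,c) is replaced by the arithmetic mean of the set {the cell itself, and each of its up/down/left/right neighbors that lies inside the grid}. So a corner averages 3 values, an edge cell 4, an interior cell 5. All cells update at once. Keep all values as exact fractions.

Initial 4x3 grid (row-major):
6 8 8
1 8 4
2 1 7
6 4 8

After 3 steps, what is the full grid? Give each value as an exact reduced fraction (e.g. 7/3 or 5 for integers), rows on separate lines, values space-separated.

Answer: 1241/240 43033/7200 13369/2160
11321/2400 7591/1500 42763/7200
3157/800 28739/6000 37613/7200
1489/360 65491/14400 5707/1080

Derivation:
After step 1:
  5 15/2 20/3
  17/4 22/5 27/4
  5/2 22/5 5
  4 19/4 19/3
After step 2:
  67/12 707/120 251/36
  323/80 273/50 1369/240
  303/80 421/100 1349/240
  15/4 1169/240 193/36
After step 3:
  1241/240 43033/7200 13369/2160
  11321/2400 7591/1500 42763/7200
  3157/800 28739/6000 37613/7200
  1489/360 65491/14400 5707/1080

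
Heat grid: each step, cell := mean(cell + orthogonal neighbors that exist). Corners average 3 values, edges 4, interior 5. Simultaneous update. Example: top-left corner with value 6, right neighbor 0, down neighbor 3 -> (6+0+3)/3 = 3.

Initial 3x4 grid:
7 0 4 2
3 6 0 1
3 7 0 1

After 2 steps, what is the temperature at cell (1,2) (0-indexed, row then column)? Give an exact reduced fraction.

Step 1: cell (1,2) = 11/5
Step 2: cell (1,2) = 99/50
Full grid after step 2:
  37/9 737/240 617/240 29/18
  937/240 92/25 99/50 31/20
  157/36 203/60 133/60 11/9

Answer: 99/50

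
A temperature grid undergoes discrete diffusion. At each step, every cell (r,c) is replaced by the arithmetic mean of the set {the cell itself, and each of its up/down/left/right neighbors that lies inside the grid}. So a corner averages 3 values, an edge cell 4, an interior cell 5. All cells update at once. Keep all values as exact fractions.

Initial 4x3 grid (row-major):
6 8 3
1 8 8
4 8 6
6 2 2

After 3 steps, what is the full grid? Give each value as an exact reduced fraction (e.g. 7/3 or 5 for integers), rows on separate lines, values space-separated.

After step 1:
  5 25/4 19/3
  19/4 33/5 25/4
  19/4 28/5 6
  4 9/2 10/3
After step 2:
  16/3 1451/240 113/18
  211/40 589/100 1511/240
  191/40 549/100 1271/240
  53/12 523/120 83/18
After step 3:
  3997/720 84769/14400 6703/1080
  3191/600 8699/1500 42767/7200
  5987/1200 30971/6000 39047/7200
  271/60 33977/7200 10271/2160

Answer: 3997/720 84769/14400 6703/1080
3191/600 8699/1500 42767/7200
5987/1200 30971/6000 39047/7200
271/60 33977/7200 10271/2160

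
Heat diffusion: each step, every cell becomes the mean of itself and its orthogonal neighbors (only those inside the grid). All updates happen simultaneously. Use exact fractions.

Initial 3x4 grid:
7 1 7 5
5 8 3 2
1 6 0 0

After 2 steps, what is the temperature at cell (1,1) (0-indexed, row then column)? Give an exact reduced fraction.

Answer: 467/100

Derivation:
Step 1: cell (1,1) = 23/5
Step 2: cell (1,1) = 467/100
Full grid after step 2:
  46/9 1121/240 221/48 67/18
  1091/240 467/100 347/100 71/24
  13/3 73/20 8/3 65/36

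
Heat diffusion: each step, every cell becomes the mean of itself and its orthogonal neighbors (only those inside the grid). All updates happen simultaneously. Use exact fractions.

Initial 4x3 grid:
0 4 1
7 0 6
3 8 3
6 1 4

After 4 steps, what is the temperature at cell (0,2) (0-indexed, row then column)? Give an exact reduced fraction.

Answer: 80497/25920

Derivation:
Step 1: cell (0,2) = 11/3
Step 2: cell (0,2) = 89/36
Step 3: cell (0,2) = 359/108
Step 4: cell (0,2) = 80497/25920
Full grid after step 4:
  82207/25920 578731/172800 80497/25920
  80887/21600 242519/72000 156899/43200
  82517/21600 32481/8000 157859/43200
  108941/25920 223727/57600 104371/25920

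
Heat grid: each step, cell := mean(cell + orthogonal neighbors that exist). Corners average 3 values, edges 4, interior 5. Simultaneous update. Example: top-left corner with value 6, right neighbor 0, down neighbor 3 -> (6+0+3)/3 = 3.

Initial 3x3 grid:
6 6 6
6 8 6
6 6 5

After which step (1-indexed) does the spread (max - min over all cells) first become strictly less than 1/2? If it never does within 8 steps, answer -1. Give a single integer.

Step 1: max=13/2, min=17/3, spread=5/6
Step 2: max=319/50, min=109/18, spread=73/225
  -> spread < 1/2 first at step 2
Step 3: max=15113/2400, min=6557/1080, spread=4877/21600
Step 4: max=67879/10800, min=398599/64800, spread=347/2592
Step 5: max=4051163/648000, min=23941853/3888000, spread=2921/31104
Step 6: max=242889811/38880000, min=1441956991/233280000, spread=24611/373248
Step 7: max=14542437167/2332800000, min=86606719877/13996800000, spread=207329/4478976
Step 8: max=871844631199/139968000000, min=5203776615319/839808000000, spread=1746635/53747712

Answer: 2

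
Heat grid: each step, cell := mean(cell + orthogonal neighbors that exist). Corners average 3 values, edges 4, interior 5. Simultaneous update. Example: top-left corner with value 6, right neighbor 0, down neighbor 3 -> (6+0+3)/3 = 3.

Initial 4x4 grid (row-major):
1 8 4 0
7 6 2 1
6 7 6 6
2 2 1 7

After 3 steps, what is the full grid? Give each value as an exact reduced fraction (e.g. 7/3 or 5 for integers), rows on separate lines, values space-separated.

After step 1:
  16/3 19/4 7/2 5/3
  5 6 19/5 9/4
  11/2 27/5 22/5 5
  10/3 3 4 14/3
After step 2:
  181/36 235/48 823/240 89/36
  131/24 499/100 399/100 763/240
  577/120 243/50 113/25 979/240
  71/18 59/15 241/60 41/9
After step 3:
  2215/432 33017/7200 26617/7200 3269/1080
  1141/225 29033/6000 2413/600 24697/7200
  4291/900 13867/3000 25759/6000 29401/7200
  4567/1080 15079/3600 15323/3600 9109/2160

Answer: 2215/432 33017/7200 26617/7200 3269/1080
1141/225 29033/6000 2413/600 24697/7200
4291/900 13867/3000 25759/6000 29401/7200
4567/1080 15079/3600 15323/3600 9109/2160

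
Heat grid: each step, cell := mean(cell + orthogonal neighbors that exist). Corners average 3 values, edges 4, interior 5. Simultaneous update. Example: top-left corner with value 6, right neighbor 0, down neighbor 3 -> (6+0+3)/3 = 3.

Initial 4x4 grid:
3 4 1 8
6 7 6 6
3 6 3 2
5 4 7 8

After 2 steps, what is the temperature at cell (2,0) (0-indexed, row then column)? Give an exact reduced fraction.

Answer: 367/80

Derivation:
Step 1: cell (2,0) = 5
Step 2: cell (2,0) = 367/80
Full grid after step 2:
  77/18 559/120 181/40 61/12
  1193/240 47/10 509/100 397/80
  367/80 257/50 97/20 1243/240
  29/6 49/10 161/30 191/36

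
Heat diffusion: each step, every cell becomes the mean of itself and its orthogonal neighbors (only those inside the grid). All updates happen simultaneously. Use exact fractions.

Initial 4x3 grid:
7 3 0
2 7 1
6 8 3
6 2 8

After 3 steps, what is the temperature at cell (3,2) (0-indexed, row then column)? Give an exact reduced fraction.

Step 1: cell (3,2) = 13/3
Step 2: cell (3,2) = 46/9
Step 3: cell (3,2) = 10427/2160
Full grid after step 3:
  3079/720 54673/14400 859/270
  949/200 3169/750 26639/7200
  18527/3600 9659/2000 32279/7200
  1409/270 2073/400 10427/2160

Answer: 10427/2160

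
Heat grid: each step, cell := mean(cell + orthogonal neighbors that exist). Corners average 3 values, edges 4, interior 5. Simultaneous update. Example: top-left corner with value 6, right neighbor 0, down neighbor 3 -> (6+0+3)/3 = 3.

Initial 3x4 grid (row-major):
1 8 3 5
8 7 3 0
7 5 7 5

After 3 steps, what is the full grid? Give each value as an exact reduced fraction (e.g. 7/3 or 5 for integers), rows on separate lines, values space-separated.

After step 1:
  17/3 19/4 19/4 8/3
  23/4 31/5 4 13/4
  20/3 13/2 5 4
After step 2:
  97/18 641/120 97/24 32/9
  1457/240 136/25 116/25 167/48
  227/36 731/120 39/8 49/12
After step 3:
  12097/2160 18191/3600 15821/3600 1595/432
  83539/14400 33101/6000 26971/6000 56729/14400
  13297/2160 20441/3600 1969/400 199/48

Answer: 12097/2160 18191/3600 15821/3600 1595/432
83539/14400 33101/6000 26971/6000 56729/14400
13297/2160 20441/3600 1969/400 199/48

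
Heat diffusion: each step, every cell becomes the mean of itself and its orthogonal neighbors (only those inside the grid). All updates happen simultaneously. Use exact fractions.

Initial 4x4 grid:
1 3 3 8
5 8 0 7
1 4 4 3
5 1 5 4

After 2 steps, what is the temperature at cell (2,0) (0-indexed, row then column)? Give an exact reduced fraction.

Step 1: cell (2,0) = 15/4
Step 2: cell (2,0) = 403/120
Full grid after step 2:
  7/2 57/16 353/80 14/3
  29/8 39/10 98/25 97/20
  403/120 183/50 96/25 81/20
  59/18 791/240 289/80 4

Answer: 403/120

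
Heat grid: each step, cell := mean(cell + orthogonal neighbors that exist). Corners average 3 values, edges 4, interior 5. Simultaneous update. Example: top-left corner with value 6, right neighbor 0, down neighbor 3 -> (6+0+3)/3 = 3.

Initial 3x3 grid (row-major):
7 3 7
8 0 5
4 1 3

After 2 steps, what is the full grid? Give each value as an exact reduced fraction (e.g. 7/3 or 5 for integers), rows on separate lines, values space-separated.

After step 1:
  6 17/4 5
  19/4 17/5 15/4
  13/3 2 3
After step 2:
  5 373/80 13/3
  1109/240 363/100 303/80
  133/36 191/60 35/12

Answer: 5 373/80 13/3
1109/240 363/100 303/80
133/36 191/60 35/12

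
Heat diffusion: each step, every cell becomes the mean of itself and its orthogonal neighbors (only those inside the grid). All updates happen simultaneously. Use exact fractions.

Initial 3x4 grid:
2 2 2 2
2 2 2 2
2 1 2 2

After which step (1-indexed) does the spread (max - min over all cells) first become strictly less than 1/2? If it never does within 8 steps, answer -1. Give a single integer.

Step 1: max=2, min=5/3, spread=1/3
  -> spread < 1/2 first at step 1
Step 2: max=2, min=209/120, spread=31/120
Step 3: max=2, min=1949/1080, spread=211/1080
Step 4: max=3553/1800, min=199103/108000, spread=14077/108000
Step 5: max=212317/108000, min=1803593/972000, spread=5363/48600
Step 6: max=117131/60000, min=54579191/29160000, spread=93859/1166400
Step 7: max=189063533/97200000, min=3288925519/1749600000, spread=4568723/69984000
Step 8: max=5650381111/2916000000, min=198171564371/104976000000, spread=8387449/167961600

Answer: 1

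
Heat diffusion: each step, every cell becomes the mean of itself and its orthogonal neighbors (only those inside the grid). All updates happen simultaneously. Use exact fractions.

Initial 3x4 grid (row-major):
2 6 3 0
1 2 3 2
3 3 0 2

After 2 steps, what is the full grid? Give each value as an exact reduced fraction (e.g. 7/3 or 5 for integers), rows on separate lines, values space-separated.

After step 1:
  3 13/4 3 5/3
  2 3 2 7/4
  7/3 2 2 4/3
After step 2:
  11/4 49/16 119/48 77/36
  31/12 49/20 47/20 27/16
  19/9 7/3 11/6 61/36

Answer: 11/4 49/16 119/48 77/36
31/12 49/20 47/20 27/16
19/9 7/3 11/6 61/36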